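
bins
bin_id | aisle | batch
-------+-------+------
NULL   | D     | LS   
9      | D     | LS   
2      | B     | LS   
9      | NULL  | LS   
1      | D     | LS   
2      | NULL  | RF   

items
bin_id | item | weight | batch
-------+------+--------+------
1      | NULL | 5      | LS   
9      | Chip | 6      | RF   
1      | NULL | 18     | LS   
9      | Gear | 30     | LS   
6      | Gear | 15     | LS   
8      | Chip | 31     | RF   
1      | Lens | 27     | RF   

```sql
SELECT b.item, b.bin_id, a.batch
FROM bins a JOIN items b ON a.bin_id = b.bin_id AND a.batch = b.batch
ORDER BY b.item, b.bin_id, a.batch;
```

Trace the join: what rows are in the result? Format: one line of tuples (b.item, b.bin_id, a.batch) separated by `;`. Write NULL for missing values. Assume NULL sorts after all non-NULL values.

(Gear, 9, LS); (Gear, 9, LS); (NULL, 1, LS); (NULL, 1, LS)

INNER JOIN keeps only pairs where the ON condition holds.
Matching on a.bin_id = b.bin_id AND a.batch = b.batch. A NULL in a compared column never satisfies the condition.
Matched pairs: 4.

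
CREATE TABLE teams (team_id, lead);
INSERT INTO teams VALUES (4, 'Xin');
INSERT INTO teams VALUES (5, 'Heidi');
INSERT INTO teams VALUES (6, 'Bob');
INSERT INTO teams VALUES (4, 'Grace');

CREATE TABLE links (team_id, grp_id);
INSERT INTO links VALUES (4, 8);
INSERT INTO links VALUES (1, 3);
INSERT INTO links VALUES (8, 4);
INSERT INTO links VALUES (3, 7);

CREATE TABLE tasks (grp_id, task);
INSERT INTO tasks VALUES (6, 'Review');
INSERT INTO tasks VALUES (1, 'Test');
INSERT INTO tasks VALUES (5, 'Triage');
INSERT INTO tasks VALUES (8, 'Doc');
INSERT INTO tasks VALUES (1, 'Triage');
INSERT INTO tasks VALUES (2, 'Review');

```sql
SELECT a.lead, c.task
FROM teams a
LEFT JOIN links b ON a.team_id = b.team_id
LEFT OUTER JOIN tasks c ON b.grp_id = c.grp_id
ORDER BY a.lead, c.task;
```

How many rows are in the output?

4

Evaluate left to right. First `teams a LEFT JOIN links b` on team_id: 4 row(s).
Then LEFT JOIN `tasks c` on grp_id: each of those 4 rows is kept; rows whose b.grp_id has no match in c get NULL for c's columns.
Result: 4 row(s).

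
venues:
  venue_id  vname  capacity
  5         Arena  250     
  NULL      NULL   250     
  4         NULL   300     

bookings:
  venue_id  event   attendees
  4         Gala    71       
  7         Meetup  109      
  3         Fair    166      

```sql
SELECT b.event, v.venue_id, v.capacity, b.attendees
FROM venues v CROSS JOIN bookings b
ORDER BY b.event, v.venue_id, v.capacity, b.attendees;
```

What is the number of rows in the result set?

CROSS JOIN pairs every row of `venues` with every row of `bookings`: 3 × 3 = 9 rows.

9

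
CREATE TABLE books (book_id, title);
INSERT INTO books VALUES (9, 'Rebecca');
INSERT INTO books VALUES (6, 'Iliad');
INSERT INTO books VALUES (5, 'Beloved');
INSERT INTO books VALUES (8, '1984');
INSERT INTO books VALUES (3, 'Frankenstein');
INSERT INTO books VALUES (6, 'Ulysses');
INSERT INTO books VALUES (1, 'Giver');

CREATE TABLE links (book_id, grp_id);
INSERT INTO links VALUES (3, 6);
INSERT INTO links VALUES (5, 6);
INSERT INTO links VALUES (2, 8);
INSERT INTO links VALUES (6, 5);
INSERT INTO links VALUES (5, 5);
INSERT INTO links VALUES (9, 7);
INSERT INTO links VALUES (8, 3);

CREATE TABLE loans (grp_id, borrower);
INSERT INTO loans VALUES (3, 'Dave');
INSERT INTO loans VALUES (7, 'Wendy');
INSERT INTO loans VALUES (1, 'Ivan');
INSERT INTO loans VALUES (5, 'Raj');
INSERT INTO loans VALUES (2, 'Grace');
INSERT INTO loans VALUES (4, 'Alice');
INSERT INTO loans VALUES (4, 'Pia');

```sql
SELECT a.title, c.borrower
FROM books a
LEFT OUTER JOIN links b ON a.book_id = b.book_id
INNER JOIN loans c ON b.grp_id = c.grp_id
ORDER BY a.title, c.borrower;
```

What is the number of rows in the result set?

Joins associate left-to-right: books LEFT JOIN links on book_id gives 8 intermediate row(s).
Then INNER JOIN `loans c` on grp_id: keep only rows whose b.grp_id appears in c.
Result: 5 row(s).

5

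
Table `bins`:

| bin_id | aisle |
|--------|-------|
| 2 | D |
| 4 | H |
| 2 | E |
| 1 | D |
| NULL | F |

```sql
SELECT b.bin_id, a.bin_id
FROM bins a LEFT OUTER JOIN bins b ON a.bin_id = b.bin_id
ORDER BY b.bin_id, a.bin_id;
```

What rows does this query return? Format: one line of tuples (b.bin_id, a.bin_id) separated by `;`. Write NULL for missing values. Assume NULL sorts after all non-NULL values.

(1, 1); (2, 2); (2, 2); (2, 2); (2, 2); (4, 4); (NULL, NULL)

LEFT JOIN keeps every row from `bins a`; unmatched rows get NULL for `bins b`'s columns.
Matching on a.bin_id = b.bin_id. A NULL in a compared column never satisfies the condition.
- a[0] bin_id=2 → 2 match(es) in b → 2 row(s).
- a[1] bin_id=4 → 1 match(es) in b → 1 row(s).
- a[2] bin_id=2 → 2 match(es) in b → 2 row(s).
- a[3] bin_id=1 → 1 match(es) in b → 1 row(s).
- a[4] bin_id=NULL → no match; kept with NULLs on the b side.
After projecting and ordering:
b.bin_id | a.bin_id
1 | 1
2 | 2
2 | 2
2 | 2
2 | 2
4 | 4
NULL | NULL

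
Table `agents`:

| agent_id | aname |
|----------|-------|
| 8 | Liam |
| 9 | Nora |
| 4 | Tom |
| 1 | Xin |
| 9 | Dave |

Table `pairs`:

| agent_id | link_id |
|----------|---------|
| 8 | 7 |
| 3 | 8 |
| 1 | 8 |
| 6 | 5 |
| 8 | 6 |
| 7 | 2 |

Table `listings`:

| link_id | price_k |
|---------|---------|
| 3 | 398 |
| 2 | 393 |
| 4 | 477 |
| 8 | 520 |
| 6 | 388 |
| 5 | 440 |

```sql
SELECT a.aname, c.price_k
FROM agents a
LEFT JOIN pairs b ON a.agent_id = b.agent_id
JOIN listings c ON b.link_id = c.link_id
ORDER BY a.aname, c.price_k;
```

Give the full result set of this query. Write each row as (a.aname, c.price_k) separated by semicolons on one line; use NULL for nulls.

Evaluate left to right. First `agents a LEFT JOIN pairs b` on agent_id: 6 row(s).
Then INNER JOIN `listings c` on link_id: keep only rows whose b.link_id appears in c.

(Liam, 388); (Xin, 520)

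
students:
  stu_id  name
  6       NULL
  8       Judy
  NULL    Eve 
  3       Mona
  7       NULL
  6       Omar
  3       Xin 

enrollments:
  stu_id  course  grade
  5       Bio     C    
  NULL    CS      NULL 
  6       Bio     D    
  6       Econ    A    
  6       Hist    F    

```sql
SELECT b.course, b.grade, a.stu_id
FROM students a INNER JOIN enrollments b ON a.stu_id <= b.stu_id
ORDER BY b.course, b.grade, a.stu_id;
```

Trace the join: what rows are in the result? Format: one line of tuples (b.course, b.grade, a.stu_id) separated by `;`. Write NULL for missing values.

(Bio, C, 3); (Bio, C, 3); (Bio, D, 3); (Bio, D, 3); (Bio, D, 6); (Bio, D, 6); (Econ, A, 3); (Econ, A, 3); (Econ, A, 6); (Econ, A, 6); (Hist, F, 3); (Hist, F, 3); (Hist, F, 6); (Hist, F, 6)

INNER JOIN keeps only pairs where the ON condition holds.
Matching on a.stu_id <= b.stu_id. A NULL in a compared column never satisfies the condition.
- a (stu_id=6) pairs with 3 row(s) of b.
- a (stu_id=8) has no partner → excluded.
- a (stu_id=NULL) has no partner → excluded.
- a (stu_id=3) pairs with 4 row(s) of b.
- a (stu_id=7) has no partner → excluded.
- a (stu_id=6) pairs with 3 row(s) of b.
- a (stu_id=3) pairs with 4 row(s) of b.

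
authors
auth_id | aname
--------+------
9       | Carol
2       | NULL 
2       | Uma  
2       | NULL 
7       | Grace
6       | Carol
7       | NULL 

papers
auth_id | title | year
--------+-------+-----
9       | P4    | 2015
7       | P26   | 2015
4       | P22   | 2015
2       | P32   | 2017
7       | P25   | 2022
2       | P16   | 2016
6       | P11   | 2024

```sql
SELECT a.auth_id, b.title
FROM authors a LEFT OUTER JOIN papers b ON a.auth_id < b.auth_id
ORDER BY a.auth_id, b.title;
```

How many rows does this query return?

LEFT JOIN keeps every row from `authors`; unmatched rows get NULL for `papers`'s columns.
Matching on a.auth_id < b.auth_id.
- a[0] auth_id=9 → no match; kept with NULLs on the b side.
- a[1] auth_id=2 → 5 match(es) in b → 5 row(s).
- a[2] auth_id=2 → 5 match(es) in b → 5 row(s).
- a[3] auth_id=2 → 5 match(es) in b → 5 row(s).
- a[4] auth_id=7 → 1 match(es) in b → 1 row(s).
- a[5] auth_id=6 → 3 match(es) in b → 3 row(s).
- a[6] auth_id=7 → 1 match(es) in b → 1 row(s).
Total: 20 matched + 1 padded = 21 rows.

21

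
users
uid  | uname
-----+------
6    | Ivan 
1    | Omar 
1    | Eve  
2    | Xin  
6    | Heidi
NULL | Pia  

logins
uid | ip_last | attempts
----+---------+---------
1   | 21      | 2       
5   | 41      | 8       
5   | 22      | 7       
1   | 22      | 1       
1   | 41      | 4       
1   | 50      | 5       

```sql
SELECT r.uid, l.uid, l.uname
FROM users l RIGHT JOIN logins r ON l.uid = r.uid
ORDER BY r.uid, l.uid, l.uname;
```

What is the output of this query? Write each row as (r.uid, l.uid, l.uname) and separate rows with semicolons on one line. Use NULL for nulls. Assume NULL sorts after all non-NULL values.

RIGHT JOIN keeps every row from `logins`; unmatched rows get NULL for `users`'s columns.
Matching on l.uid = r.uid. A NULL in a compared column never satisfies the condition.
Matched pairs: 8; unmatched r rows kept: 2.

(1, 1, Eve); (1, 1, Eve); (1, 1, Eve); (1, 1, Eve); (1, 1, Omar); (1, 1, Omar); (1, 1, Omar); (1, 1, Omar); (5, NULL, NULL); (5, NULL, NULL)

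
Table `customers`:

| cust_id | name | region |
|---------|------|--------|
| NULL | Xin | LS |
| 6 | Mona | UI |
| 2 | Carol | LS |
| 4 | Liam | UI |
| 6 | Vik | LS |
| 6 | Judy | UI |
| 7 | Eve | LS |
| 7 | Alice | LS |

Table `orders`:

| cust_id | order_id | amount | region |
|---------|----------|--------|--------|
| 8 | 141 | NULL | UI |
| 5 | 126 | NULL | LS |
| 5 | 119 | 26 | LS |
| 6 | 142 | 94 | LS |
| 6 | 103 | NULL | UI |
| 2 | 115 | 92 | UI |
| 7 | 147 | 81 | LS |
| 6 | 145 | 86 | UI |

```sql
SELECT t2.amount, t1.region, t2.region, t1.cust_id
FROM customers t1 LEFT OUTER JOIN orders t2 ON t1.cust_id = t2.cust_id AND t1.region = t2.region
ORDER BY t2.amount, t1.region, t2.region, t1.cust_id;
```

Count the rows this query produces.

10

LEFT JOIN keeps every row from `customers`; unmatched rows get NULL for `orders`'s columns.
Matching on t1.cust_id = t2.cust_id AND t1.region = t2.region. A NULL in a compared column never satisfies the condition.
- t1 row (cust_id=NULL, region=LS): no match → kept, t2 columns NULL.
- t1 row (cust_id=6, region=UI): matches 2 t2 row(s) → 2 output row(s).
- t1 row (cust_id=2, region=LS): no match → kept, t2 columns NULL.
- t1 row (cust_id=4, region=UI): no match → kept, t2 columns NULL.
- t1 row (cust_id=6, region=LS): matches 1 t2 row(s) → 1 output row(s).
- t1 row (cust_id=6, region=UI): matches 2 t2 row(s) → 2 output row(s).
- t1 row (cust_id=7, region=LS): matches 1 t2 row(s) → 1 output row(s).
- t1 row (cust_id=7, region=LS): matches 1 t2 row(s) → 1 output row(s).
Total: 7 matched + 3 padded = 10 rows.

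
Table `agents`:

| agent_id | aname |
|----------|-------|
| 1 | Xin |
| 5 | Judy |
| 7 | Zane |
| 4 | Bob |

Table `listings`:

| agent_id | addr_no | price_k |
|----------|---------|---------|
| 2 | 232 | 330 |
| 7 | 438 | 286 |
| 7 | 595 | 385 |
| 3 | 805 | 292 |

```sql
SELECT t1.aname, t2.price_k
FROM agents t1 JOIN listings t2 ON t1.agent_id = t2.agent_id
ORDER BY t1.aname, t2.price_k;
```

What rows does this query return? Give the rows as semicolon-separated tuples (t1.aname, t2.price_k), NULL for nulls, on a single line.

(Zane, 286); (Zane, 385)

INNER JOIN keeps only pairs where the ON condition holds.
Matching on t1.agent_id = t2.agent_id.
- t1 row (agent_id=1): no match → dropped.
- t1 row (agent_id=5): no match → dropped.
- t1 row (agent_id=7): matches 2 t2 row(s) → 2 output row(s).
- t1 row (agent_id=4): no match → dropped.
After projecting and ordering:
t1.aname | t2.price_k
Zane | 286
Zane | 385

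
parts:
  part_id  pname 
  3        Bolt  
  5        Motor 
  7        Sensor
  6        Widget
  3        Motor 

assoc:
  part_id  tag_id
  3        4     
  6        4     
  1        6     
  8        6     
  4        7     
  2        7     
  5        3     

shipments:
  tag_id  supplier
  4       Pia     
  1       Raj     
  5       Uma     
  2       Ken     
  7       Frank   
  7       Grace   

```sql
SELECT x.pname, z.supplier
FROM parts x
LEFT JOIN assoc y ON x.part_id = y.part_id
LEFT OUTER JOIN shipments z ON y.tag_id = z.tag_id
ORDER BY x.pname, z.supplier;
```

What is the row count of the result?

5

Evaluate left to right. First `parts x LEFT JOIN assoc y` on part_id: 5 row(s).
Then LEFT JOIN `shipments z` on tag_id: each of those 5 rows is kept; rows whose y.tag_id has no match in z get NULL for z's columns.
Result: 5 row(s).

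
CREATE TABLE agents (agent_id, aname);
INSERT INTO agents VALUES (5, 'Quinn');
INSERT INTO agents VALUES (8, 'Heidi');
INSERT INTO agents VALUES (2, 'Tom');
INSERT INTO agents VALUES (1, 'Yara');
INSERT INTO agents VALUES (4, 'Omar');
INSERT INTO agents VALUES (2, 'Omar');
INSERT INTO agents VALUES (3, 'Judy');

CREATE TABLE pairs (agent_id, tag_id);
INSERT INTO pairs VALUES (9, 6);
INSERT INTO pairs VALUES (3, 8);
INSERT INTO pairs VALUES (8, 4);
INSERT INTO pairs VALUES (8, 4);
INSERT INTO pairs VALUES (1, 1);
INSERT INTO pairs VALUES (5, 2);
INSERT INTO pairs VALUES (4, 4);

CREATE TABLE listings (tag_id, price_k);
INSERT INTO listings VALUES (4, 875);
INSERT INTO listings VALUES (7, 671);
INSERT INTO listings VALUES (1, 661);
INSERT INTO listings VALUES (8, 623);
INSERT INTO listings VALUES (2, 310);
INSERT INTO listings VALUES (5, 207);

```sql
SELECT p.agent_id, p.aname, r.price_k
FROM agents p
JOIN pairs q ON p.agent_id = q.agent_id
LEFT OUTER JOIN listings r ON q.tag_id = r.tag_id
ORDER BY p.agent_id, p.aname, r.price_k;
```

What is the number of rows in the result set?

6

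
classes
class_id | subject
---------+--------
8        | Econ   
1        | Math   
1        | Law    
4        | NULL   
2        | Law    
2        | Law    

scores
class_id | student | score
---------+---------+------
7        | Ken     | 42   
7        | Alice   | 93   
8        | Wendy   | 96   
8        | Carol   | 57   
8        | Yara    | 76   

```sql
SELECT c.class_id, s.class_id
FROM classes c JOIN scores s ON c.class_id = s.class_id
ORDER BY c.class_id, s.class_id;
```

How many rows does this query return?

INNER JOIN keeps only pairs where the ON condition holds.
Matching on c.class_id = s.class_id.
- c[0] class_id=8 → 3 match(es) in s → 3 row(s).
- c[1] class_id=1 → no match; dropped.
- c[2] class_id=1 → no match; dropped.
- c[3] class_id=4 → no match; dropped.
- c[4] class_id=2 → no match; dropped.
- c[5] class_id=2 → no match; dropped.
Total: 3 rows.

3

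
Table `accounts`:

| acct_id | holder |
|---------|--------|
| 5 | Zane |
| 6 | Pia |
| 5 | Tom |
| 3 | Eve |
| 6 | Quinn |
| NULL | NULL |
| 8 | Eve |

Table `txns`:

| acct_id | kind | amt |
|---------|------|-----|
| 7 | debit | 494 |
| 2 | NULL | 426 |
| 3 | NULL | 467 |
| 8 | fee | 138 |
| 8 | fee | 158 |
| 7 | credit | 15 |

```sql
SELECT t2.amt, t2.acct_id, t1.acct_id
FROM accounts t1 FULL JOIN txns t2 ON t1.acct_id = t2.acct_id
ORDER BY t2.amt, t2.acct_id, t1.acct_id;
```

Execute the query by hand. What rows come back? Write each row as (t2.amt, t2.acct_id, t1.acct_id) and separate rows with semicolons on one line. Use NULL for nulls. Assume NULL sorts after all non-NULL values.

FULL OUTER JOIN keeps every row from both sides; unmatched rows get NULL for the other side's columns.
Matching on t1.acct_id = t2.acct_id. A NULL in a compared column never satisfies the condition.
- t1 (acct_id=5) has no partner → padded with NULL.
- t1 (acct_id=6) has no partner → padded with NULL.
- t1 (acct_id=5) has no partner → padded with NULL.
- t1 (acct_id=3) pairs with 1 row(s) of t2.
- t1 (acct_id=6) has no partner → padded with NULL.
- t1 (acct_id=NULL) has no partner → padded with NULL.
- t1 (acct_id=8) pairs with 2 row(s) of t2.
- 3 row(s) from t2 found no t1 partner → padded with NULL.

(15, 7, NULL); (138, 8, 8); (158, 8, 8); (426, 2, NULL); (467, 3, 3); (494, 7, NULL); (NULL, NULL, 5); (NULL, NULL, 5); (NULL, NULL, 6); (NULL, NULL, 6); (NULL, NULL, NULL)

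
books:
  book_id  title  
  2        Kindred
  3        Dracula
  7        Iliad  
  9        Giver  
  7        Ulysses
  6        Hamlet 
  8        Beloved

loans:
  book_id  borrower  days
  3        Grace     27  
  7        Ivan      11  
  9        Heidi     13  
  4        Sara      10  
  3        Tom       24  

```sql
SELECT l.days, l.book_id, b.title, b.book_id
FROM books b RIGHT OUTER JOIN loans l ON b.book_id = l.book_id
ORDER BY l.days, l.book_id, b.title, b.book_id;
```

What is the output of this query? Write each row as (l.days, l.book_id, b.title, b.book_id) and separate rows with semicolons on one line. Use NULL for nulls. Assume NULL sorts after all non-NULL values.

(10, 4, NULL, NULL); (11, 7, Iliad, 7); (11, 7, Ulysses, 7); (13, 9, Giver, 9); (24, 3, Dracula, 3); (27, 3, Dracula, 3)

RIGHT JOIN keeps every row from `loans`; unmatched rows get NULL for `books`'s columns.
Matching on b.book_id = l.book_id.
- book_id=2: no matching l row.
- book_id=3: 2 matching l row(s), so 2 row(s) emitted.
- book_id=7: 1 matching l row(s), so 1 row(s) emitted.
- book_id=9: 1 matching l row(s), so 1 row(s) emitted.
- book_id=7: 1 matching l row(s), so 1 row(s) emitted.
- book_id=6: no matching l row.
- book_id=8: no matching l row.
- plus 1 unmatched l row(s), each kept with NULL b columns.
After projecting and ordering:
l.days | l.book_id | b.title | b.book_id
10 | 4 | NULL | NULL
11 | 7 | Iliad | 7
11 | 7 | Ulysses | 7
13 | 9 | Giver | 9
24 | 3 | Dracula | 3
27 | 3 | Dracula | 3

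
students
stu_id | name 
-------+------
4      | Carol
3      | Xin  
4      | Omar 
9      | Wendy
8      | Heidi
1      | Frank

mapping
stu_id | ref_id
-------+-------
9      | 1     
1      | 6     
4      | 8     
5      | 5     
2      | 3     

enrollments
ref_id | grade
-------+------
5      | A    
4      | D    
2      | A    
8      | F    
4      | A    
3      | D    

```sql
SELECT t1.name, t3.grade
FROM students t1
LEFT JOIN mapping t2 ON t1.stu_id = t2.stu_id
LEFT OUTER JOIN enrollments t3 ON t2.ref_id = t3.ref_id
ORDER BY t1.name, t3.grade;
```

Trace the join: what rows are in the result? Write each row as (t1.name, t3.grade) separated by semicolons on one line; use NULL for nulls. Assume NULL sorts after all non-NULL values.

Evaluate left to right. First `students t1 LEFT JOIN mapping t2` on stu_id: 6 row(s).
Then LEFT JOIN `enrollments t3` on ref_id: each of those 6 rows is kept; rows whose t2.ref_id has no match in t3 get NULL for t3's columns.

(Carol, F); (Frank, NULL); (Heidi, NULL); (Omar, F); (Wendy, NULL); (Xin, NULL)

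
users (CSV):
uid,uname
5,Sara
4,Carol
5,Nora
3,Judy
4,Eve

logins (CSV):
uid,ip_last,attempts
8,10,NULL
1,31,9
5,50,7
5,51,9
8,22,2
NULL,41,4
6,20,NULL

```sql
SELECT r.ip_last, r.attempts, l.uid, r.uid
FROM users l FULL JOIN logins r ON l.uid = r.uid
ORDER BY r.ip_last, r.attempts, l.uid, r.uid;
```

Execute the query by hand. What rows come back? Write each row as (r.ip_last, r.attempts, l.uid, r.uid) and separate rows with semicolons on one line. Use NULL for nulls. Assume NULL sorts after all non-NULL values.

(10, NULL, NULL, 8); (20, NULL, NULL, 6); (22, 2, NULL, 8); (31, 9, NULL, 1); (41, 4, NULL, NULL); (50, 7, 5, 5); (50, 7, 5, 5); (51, 9, 5, 5); (51, 9, 5, 5); (NULL, NULL, 3, NULL); (NULL, NULL, 4, NULL); (NULL, NULL, 4, NULL)

FULL OUTER JOIN keeps every row from both sides; unmatched rows get NULL for the other side's columns.
Matching on l.uid = r.uid. A NULL in a compared column never satisfies the condition.
Matched pairs: 4; unmatched l rows kept: 3; unmatched r rows kept: 5.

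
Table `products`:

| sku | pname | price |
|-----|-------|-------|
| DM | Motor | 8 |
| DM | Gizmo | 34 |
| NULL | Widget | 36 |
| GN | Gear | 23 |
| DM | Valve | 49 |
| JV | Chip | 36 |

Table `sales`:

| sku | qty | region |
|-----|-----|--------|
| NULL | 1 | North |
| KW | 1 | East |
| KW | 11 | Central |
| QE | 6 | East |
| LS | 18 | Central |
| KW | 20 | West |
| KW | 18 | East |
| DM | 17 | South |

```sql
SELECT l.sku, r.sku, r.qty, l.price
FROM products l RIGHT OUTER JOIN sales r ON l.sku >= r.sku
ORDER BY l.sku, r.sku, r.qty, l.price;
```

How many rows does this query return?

12

RIGHT JOIN keeps every row from `sales`; unmatched rows get NULL for `products`'s columns.
Matching on l.sku >= r.sku. A NULL in a compared column never satisfies the condition.
Matched pairs: 5; unmatched r rows kept: 7.
Total: 5 matched + 7 padded = 12 rows.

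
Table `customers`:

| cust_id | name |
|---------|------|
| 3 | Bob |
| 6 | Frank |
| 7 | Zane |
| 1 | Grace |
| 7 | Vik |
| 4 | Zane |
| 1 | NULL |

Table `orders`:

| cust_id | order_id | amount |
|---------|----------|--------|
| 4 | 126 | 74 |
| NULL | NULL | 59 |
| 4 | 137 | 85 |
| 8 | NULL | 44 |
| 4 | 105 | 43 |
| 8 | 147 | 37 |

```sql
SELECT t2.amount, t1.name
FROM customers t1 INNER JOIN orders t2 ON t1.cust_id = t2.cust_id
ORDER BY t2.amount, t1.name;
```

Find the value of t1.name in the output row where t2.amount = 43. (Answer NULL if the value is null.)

Zane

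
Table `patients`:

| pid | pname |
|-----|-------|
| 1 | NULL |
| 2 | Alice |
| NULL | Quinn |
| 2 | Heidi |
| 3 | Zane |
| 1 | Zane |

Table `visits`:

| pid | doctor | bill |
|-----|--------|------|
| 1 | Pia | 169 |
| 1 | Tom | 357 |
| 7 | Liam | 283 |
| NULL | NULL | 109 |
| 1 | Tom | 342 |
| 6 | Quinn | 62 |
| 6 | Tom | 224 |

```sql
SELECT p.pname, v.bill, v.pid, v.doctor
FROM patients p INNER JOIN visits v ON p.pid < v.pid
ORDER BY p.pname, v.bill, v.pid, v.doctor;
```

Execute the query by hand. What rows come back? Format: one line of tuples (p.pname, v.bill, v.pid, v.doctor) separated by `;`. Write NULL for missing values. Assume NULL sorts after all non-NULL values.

INNER JOIN keeps only pairs where the ON condition holds.
Matching on p.pid < v.pid. A NULL in a compared column never satisfies the condition.
Matched pairs: 15.

(Alice, 62, 6, Quinn); (Alice, 224, 6, Tom); (Alice, 283, 7, Liam); (Heidi, 62, 6, Quinn); (Heidi, 224, 6, Tom); (Heidi, 283, 7, Liam); (Zane, 62, 6, Quinn); (Zane, 62, 6, Quinn); (Zane, 224, 6, Tom); (Zane, 224, 6, Tom); (Zane, 283, 7, Liam); (Zane, 283, 7, Liam); (NULL, 62, 6, Quinn); (NULL, 224, 6, Tom); (NULL, 283, 7, Liam)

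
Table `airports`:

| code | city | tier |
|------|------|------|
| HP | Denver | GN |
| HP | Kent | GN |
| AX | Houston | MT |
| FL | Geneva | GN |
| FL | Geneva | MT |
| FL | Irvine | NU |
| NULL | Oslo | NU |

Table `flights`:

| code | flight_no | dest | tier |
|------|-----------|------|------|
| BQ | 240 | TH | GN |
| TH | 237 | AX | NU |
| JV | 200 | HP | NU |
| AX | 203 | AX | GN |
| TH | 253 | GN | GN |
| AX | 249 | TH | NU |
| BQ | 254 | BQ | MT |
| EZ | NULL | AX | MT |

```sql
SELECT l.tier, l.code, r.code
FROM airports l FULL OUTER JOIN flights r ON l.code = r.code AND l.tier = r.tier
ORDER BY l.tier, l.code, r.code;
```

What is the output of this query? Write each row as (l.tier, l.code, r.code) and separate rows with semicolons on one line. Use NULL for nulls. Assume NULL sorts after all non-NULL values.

FULL OUTER JOIN keeps every row from both sides; unmatched rows get NULL for the other side's columns.
Matching on l.code = r.code AND l.tier = r.tier. A NULL in a compared column never satisfies the condition.
Matched pairs: 0; unmatched l rows kept: 7; unmatched r rows kept: 8.

(GN, FL, NULL); (GN, HP, NULL); (GN, HP, NULL); (MT, AX, NULL); (MT, FL, NULL); (NU, FL, NULL); (NU, NULL, NULL); (NULL, NULL, AX); (NULL, NULL, AX); (NULL, NULL, BQ); (NULL, NULL, BQ); (NULL, NULL, EZ); (NULL, NULL, JV); (NULL, NULL, TH); (NULL, NULL, TH)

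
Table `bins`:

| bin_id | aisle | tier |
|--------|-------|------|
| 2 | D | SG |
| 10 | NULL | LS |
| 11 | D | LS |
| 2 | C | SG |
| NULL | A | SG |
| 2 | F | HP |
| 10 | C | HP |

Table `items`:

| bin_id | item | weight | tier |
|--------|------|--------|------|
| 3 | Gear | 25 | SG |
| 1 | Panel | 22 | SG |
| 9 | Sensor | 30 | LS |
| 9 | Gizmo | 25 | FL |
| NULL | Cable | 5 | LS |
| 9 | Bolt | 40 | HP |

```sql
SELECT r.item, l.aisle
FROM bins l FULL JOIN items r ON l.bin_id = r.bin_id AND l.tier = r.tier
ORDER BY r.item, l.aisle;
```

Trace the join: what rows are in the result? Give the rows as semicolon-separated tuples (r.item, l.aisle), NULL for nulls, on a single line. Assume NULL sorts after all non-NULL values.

FULL OUTER JOIN keeps every row from both sides; unmatched rows get NULL for the other side's columns.
Matching on l.bin_id = r.bin_id AND l.tier = r.tier. A NULL in a compared column never satisfies the condition.
Matched pairs: 0; unmatched l rows kept: 7; unmatched r rows kept: 6.

(Bolt, NULL); (Cable, NULL); (Gear, NULL); (Gizmo, NULL); (Panel, NULL); (Sensor, NULL); (NULL, A); (NULL, C); (NULL, C); (NULL, D); (NULL, D); (NULL, F); (NULL, NULL)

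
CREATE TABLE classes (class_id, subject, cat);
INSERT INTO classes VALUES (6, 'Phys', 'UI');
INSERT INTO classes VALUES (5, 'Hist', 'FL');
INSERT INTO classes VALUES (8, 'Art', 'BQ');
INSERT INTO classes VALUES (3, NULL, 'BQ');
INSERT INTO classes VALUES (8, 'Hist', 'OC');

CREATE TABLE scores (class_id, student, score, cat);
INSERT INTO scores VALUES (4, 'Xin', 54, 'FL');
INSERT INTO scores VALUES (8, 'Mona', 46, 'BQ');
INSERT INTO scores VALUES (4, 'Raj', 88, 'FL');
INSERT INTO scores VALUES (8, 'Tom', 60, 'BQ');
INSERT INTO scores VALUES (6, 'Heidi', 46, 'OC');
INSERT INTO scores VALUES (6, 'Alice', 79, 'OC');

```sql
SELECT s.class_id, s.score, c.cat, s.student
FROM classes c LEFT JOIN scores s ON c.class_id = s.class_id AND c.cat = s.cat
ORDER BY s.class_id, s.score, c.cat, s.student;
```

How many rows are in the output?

LEFT JOIN keeps every row from `classes`; unmatched rows get NULL for `scores`'s columns.
Matching on c.class_id = s.class_id AND c.cat = s.cat.
Matched pairs: 2; unmatched c rows kept: 4.
Total: 2 matched + 4 padded = 6 rows.

6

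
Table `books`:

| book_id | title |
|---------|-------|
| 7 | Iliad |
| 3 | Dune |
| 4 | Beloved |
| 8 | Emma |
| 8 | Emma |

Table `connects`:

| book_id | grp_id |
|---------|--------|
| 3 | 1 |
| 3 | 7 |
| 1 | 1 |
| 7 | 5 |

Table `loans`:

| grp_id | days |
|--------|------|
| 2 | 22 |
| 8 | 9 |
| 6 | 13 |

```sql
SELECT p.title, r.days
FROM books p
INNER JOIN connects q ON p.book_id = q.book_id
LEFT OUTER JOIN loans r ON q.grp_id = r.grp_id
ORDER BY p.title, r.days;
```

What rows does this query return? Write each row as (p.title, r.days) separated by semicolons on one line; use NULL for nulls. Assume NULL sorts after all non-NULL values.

Evaluate left to right. First `books p INNER JOIN connects q` on book_id: 3 row(s).
Then LEFT JOIN `loans r` on grp_id: each of those 3 rows is kept; rows whose q.grp_id has no match in r get NULL for r's columns.

(Dune, NULL); (Dune, NULL); (Iliad, NULL)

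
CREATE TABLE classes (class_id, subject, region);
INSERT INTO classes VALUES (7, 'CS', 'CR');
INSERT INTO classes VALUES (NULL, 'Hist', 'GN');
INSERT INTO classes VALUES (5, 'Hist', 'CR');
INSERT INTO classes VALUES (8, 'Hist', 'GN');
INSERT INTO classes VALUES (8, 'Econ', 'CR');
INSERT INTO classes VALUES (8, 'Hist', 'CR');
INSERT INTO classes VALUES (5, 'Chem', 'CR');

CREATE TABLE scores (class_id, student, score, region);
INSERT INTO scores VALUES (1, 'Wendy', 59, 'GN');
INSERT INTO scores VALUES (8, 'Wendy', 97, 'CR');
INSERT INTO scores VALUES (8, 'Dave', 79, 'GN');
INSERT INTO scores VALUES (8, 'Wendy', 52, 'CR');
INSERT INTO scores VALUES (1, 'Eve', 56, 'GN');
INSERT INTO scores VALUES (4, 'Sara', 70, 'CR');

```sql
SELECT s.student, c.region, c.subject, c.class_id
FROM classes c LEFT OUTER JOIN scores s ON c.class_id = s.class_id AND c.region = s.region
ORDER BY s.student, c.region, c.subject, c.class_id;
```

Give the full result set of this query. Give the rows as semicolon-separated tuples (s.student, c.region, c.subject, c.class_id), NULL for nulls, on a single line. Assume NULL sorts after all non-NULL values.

(Dave, GN, Hist, 8); (Wendy, CR, Econ, 8); (Wendy, CR, Econ, 8); (Wendy, CR, Hist, 8); (Wendy, CR, Hist, 8); (NULL, CR, CS, 7); (NULL, CR, Chem, 5); (NULL, CR, Hist, 5); (NULL, GN, Hist, NULL)

LEFT JOIN keeps every row from `classes`; unmatched rows get NULL for `scores`'s columns.
Matching on c.class_id = s.class_id AND c.region = s.region. A NULL in a compared column never satisfies the condition.
- c[0] class_id=7, region=CR → no match; kept with NULLs on the s side.
- c[1] class_id=NULL, region=GN → no match; kept with NULLs on the s side.
- c[2] class_id=5, region=CR → no match; kept with NULLs on the s side.
- c[3] class_id=8, region=GN → 1 match(es) in s → 1 row(s).
- c[4] class_id=8, region=CR → 2 match(es) in s → 2 row(s).
- c[5] class_id=8, region=CR → 2 match(es) in s → 2 row(s).
- c[6] class_id=5, region=CR → no match; kept with NULLs on the s side.
After projecting and ordering:
s.student | c.region | c.subject | c.class_id
Dave | GN | Hist | 8
Wendy | CR | Econ | 8
Wendy | CR | Econ | 8
Wendy | CR | Hist | 8
Wendy | CR | Hist | 8
NULL | CR | CS | 7
NULL | CR | Chem | 5
NULL | CR | Hist | 5
NULL | GN | Hist | NULL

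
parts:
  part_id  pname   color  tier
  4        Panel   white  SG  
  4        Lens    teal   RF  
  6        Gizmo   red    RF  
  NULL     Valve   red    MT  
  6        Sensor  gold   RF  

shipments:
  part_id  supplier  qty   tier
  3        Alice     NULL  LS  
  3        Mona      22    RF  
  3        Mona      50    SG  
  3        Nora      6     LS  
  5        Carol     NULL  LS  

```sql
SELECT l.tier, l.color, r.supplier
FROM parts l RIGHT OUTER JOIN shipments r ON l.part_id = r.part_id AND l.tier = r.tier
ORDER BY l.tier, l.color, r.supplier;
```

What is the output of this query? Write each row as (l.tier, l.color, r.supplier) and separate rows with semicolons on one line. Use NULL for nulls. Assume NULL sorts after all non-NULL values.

(NULL, NULL, Alice); (NULL, NULL, Carol); (NULL, NULL, Mona); (NULL, NULL, Mona); (NULL, NULL, Nora)

RIGHT JOIN keeps every row from `shipments`; unmatched rows get NULL for `parts`'s columns.
Matching on l.part_id = r.part_id AND l.tier = r.tier. A NULL in a compared column never satisfies the condition.
Matched pairs: 0; unmatched r rows kept: 5.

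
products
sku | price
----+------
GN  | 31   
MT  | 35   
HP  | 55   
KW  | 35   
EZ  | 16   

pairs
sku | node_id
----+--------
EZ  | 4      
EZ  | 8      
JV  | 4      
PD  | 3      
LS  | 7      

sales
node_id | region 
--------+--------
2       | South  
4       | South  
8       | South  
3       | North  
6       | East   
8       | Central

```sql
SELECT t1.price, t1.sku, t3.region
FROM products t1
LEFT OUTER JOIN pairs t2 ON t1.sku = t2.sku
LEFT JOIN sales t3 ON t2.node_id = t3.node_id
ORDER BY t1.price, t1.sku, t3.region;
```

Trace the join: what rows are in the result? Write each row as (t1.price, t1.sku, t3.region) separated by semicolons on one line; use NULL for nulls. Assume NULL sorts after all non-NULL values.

(16, EZ, Central); (16, EZ, South); (16, EZ, South); (31, GN, NULL); (35, KW, NULL); (35, MT, NULL); (55, HP, NULL)

Joins associate left-to-right: products LEFT JOIN pairs on sku gives 6 intermediate row(s).
Then LEFT JOIN `sales t3` on node_id: each of those 6 rows is kept; rows whose t2.node_id has no match in t3 get NULL for t3's columns.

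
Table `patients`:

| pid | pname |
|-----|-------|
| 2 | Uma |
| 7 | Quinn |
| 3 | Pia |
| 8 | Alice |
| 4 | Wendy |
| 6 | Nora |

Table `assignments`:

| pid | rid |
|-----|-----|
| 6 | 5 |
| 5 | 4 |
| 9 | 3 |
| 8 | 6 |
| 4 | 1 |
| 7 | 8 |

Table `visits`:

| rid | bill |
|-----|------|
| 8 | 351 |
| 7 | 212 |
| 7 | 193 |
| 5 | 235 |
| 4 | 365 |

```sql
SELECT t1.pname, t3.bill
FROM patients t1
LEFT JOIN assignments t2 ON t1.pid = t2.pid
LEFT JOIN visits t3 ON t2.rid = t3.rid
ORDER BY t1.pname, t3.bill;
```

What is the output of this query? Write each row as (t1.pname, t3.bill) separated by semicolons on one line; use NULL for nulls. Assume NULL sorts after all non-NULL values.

(Alice, NULL); (Nora, 235); (Pia, NULL); (Quinn, 351); (Uma, NULL); (Wendy, NULL)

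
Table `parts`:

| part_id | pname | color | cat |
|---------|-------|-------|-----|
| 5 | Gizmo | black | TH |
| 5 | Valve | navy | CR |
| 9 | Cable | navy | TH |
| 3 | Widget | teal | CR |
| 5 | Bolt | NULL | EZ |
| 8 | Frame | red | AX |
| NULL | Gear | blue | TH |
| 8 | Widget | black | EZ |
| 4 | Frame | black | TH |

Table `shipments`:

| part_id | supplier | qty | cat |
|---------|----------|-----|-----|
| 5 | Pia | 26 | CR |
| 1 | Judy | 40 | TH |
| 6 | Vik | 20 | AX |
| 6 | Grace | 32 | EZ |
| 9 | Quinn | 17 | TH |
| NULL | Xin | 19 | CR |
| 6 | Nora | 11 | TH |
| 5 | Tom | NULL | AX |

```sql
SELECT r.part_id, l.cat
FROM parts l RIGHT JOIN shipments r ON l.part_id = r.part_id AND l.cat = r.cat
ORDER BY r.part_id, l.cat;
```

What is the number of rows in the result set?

RIGHT JOIN keeps every row from `shipments`; unmatched rows get NULL for `parts`'s columns.
Matching on l.part_id = r.part_id AND l.cat = r.cat. A NULL in a compared column never satisfies the condition.
- l row (part_id=5, cat=TH): no match.
- l row (part_id=5, cat=CR): matches 1 r row(s) → 1 output row(s).
- l row (part_id=9, cat=TH): matches 1 r row(s) → 1 output row(s).
- l row (part_id=3, cat=CR): no match.
- l row (part_id=5, cat=EZ): no match.
- l row (part_id=8, cat=AX): no match.
- l row (part_id=NULL, cat=TH): no match.
- l row (part_id=8, cat=EZ): no match.
- l row (part_id=4, cat=TH): no match.
- 6 row(s) from r found no l partner → padded with NULL.
Total: 2 matched + 6 padded = 8 rows.

8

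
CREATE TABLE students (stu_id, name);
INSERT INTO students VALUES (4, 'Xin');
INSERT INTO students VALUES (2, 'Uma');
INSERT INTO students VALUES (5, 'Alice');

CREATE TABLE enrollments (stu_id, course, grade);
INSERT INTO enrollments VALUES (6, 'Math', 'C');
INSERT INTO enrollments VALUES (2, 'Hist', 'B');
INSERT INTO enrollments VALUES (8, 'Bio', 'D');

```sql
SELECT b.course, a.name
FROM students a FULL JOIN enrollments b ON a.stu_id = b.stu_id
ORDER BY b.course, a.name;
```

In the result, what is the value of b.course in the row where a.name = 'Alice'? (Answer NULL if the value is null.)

NULL

FULL OUTER JOIN keeps every row from both sides; unmatched rows get NULL for the other side's columns.
Matching on a.stu_id = b.stu_id.
- stu_id=4: no b row matches, row kept with b columns NULL.
- stu_id=2: 1 matching b row(s), so 1 row(s) emitted.
- stu_id=5: no b row matches, row kept with b columns NULL.
- plus 2 unmatched b row(s), each kept with NULL a columns.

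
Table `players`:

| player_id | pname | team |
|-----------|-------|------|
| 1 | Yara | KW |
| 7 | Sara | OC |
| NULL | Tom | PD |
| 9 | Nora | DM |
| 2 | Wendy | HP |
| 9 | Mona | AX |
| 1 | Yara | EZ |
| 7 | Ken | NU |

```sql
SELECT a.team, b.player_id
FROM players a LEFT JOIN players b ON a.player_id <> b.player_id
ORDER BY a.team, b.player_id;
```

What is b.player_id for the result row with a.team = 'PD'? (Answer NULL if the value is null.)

NULL

LEFT JOIN keeps every row from `players a`; unmatched rows get NULL for `players b`'s columns.
Matching on a.player_id <> b.player_id. A NULL in a compared column never satisfies the condition.
- player_id=1: 5 matching b row(s), so 5 row(s) emitted.
- player_id=7: 5 matching b row(s), so 5 row(s) emitted.
- player_id=NULL: no b row matches, row kept with b columns NULL.
- player_id=9: 5 matching b row(s), so 5 row(s) emitted.
- player_id=2: 6 matching b row(s), so 6 row(s) emitted.
- player_id=9: 5 matching b row(s), so 5 row(s) emitted.
- player_id=1: 5 matching b row(s), so 5 row(s) emitted.
- player_id=7: 5 matching b row(s), so 5 row(s) emitted.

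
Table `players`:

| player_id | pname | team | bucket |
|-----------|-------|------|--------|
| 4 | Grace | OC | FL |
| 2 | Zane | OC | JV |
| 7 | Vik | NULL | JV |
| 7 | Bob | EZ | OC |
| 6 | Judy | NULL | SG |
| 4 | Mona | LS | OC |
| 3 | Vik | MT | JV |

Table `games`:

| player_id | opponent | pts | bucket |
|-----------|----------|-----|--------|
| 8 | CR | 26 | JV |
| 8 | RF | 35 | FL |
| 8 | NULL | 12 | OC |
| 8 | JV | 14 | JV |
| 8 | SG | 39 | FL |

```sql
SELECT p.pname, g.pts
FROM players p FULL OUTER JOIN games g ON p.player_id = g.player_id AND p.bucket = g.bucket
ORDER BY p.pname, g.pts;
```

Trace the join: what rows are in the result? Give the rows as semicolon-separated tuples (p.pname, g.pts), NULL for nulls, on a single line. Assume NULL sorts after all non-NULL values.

(Bob, NULL); (Grace, NULL); (Judy, NULL); (Mona, NULL); (Vik, NULL); (Vik, NULL); (Zane, NULL); (NULL, 12); (NULL, 14); (NULL, 26); (NULL, 35); (NULL, 39)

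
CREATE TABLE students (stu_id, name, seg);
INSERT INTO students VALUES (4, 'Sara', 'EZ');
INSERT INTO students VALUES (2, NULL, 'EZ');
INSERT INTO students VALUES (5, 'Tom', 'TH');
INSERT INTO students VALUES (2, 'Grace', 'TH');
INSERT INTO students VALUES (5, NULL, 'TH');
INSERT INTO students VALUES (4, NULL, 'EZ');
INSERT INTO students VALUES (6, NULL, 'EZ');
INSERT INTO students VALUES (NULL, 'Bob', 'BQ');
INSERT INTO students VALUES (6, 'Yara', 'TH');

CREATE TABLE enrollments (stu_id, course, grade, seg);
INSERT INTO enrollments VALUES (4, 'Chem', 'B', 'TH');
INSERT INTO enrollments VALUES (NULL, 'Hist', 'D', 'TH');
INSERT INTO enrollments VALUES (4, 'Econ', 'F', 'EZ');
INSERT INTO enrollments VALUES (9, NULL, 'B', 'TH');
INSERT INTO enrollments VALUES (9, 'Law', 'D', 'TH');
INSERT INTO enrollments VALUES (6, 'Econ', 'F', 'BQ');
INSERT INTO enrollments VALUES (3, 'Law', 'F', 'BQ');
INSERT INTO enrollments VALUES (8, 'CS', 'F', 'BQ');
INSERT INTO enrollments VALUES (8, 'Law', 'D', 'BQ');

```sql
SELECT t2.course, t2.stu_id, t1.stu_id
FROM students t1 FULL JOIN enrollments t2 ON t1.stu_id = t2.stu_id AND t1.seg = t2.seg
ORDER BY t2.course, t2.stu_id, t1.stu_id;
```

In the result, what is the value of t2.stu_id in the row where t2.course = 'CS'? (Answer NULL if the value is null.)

8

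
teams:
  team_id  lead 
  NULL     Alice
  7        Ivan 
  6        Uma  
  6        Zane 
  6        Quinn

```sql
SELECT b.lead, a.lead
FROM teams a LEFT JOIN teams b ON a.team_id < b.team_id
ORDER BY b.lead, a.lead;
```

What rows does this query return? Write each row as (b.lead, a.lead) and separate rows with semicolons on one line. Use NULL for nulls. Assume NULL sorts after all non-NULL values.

(Ivan, Quinn); (Ivan, Uma); (Ivan, Zane); (NULL, Alice); (NULL, Ivan)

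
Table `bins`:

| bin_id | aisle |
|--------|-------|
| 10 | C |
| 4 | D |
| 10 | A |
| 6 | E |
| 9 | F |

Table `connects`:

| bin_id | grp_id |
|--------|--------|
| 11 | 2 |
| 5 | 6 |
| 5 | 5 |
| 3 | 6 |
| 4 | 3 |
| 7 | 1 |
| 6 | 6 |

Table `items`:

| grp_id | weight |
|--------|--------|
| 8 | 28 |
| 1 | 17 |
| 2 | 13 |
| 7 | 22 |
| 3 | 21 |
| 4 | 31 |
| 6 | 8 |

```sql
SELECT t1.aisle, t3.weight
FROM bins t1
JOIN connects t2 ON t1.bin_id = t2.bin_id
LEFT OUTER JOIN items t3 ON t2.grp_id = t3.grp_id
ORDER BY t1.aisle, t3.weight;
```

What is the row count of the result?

Joins associate left-to-right: bins INNER JOIN connects on bin_id gives 2 intermediate row(s).
Then LEFT JOIN `items t3` on grp_id: each of those 2 rows is kept; rows whose t2.grp_id has no match in t3 get NULL for t3's columns.
Result: 2 row(s).

2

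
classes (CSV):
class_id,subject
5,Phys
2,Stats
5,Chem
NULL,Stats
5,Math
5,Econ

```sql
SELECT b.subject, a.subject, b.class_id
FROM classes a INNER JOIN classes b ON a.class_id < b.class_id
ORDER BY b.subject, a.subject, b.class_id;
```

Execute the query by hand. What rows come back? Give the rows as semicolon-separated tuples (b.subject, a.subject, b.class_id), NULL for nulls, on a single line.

INNER JOIN keeps only pairs where the ON condition holds.
Matching on a.class_id < b.class_id. A NULL in a compared column never satisfies the condition.
- a[0] class_id=5 → no match; dropped.
- a[1] class_id=2 → 4 match(es) in b → 4 row(s).
- a[2] class_id=5 → no match; dropped.
- a[3] class_id=NULL → no match; dropped.
- a[4] class_id=5 → no match; dropped.
- a[5] class_id=5 → no match; dropped.
After projecting and ordering:
b.subject | a.subject | b.class_id
Chem | Stats | 5
Econ | Stats | 5
Math | Stats | 5
Phys | Stats | 5

(Chem, Stats, 5); (Econ, Stats, 5); (Math, Stats, 5); (Phys, Stats, 5)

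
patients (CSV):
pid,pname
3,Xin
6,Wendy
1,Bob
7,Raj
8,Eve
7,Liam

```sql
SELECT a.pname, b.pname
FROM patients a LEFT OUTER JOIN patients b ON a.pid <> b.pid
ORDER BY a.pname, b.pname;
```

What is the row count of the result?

LEFT JOIN keeps every row from `patients a`; unmatched rows get NULL for `patients b`'s columns.
Matching on a.pid <> b.pid.
- a[0] pid=3 → 5 match(es) in b → 5 row(s).
- a[1] pid=6 → 5 match(es) in b → 5 row(s).
- a[2] pid=1 → 5 match(es) in b → 5 row(s).
- a[3] pid=7 → 4 match(es) in b → 4 row(s).
- a[4] pid=8 → 5 match(es) in b → 5 row(s).
- a[5] pid=7 → 4 match(es) in b → 4 row(s).
Total: 28 rows.

28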